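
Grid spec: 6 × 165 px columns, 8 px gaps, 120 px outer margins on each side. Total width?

Container = 2·120 + 6·165 + 5·8 = 240 + 990 + 40 = 1270 px.

1270 px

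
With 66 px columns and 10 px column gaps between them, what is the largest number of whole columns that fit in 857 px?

Each extra column adds 66 + 10 = 76 px.
(857 + 10) / 76 = 11.41, so 11 columns fit.

11 columns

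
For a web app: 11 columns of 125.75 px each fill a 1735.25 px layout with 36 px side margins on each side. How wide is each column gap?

28 px

Inside the margins: 1735.25 − 72 = 1663.25 px.
11 columns take 11·125.75 = 1383.25 px; remaining 280 splits into 10 column gaps.
g = 280 / 10 = 28 px.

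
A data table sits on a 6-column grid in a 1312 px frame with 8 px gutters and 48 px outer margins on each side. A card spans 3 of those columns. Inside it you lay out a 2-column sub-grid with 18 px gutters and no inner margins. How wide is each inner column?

293 px

Take off 96 px of margins, leaving 1216 px.
1216 − 5·8 = 1176; ÷6 gives c = 196 px.
3-column span = 3·196 + 2·8 = 604 px.
604 − 1·18 = 586; ÷2 gives d = 293 px.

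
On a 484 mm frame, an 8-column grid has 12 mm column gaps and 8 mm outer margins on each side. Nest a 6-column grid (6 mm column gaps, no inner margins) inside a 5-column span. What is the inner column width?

Inside the margins: 484 − 16 = 468 mm.
8c + 7·12 = 468 → 8c = 384 → c = 48 mm.
5-column span = 5·48 + 4·12 = 288 mm.
288 − 5·6 = 258; ÷6 gives d = 43 mm.

43 mm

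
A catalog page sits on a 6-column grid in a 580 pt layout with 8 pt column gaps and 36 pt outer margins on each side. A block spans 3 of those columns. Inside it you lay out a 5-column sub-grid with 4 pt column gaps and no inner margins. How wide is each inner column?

46.8 pt

Inside the margins: 580 − 72 = 508 pt.
6 columns + 5 column gaps: 6c + 5·8 = 508.
6c = 508 − 40 = 468, so c = 78 pt.
3 columns plus 2 column gaps: 234 + 16 = 250 pt.
250 − 4·4 = 234; ÷5 gives d = 46.8 pt.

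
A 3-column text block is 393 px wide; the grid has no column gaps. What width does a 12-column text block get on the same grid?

1572 px

3c = 393 → c = 131 px.
With no column gaps, 12 columns span 12·131 = 1572 px.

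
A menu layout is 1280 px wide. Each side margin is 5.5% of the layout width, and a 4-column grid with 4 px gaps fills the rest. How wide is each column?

281.8 px

Margins: 5.5% × 1280 = 70.4 px each, so content = 1280 − 140.8 = 1139.2 px.
4 columns + 3 gaps: 4c + 3·4 = 1139.2.
4c = 1139.2 − 12 = 1127.2, so c = 281.8 px.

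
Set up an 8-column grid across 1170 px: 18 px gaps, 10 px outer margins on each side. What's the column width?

128 px

Inside the margins: 1170 − 20 = 1150 px.
8c + 7·18 = 1150 → 8c = 1024 → c = 128 px.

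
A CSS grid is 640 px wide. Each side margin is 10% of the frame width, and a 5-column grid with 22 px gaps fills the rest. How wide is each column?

Margins: 10% × 640 = 64 px each, so content = 640 − 128 = 512 px.
Subtracting 4 gaps of 22 leaves 424 for 5 columns, so c = 84.8 px.

84.8 px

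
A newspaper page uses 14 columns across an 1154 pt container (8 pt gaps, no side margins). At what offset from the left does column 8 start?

581 pt

14 columns + 13 gaps: 14c + 13·8 = 1154.
14c = 1154 − 104 = 1050, so c = 75 pt.
Before column 8: 7 columns + 7 gaps.
Offset = 7·(75 + 8) = 7·83 = 581 pt.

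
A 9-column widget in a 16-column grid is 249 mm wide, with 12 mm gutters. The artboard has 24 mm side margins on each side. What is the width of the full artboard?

249 − 8·12 = 153; ÷9 gives c = 17 mm.
Artboard = 2·24 + 16·17 + 15·12 = 48 + 272 + 180 = 500 mm.

500 mm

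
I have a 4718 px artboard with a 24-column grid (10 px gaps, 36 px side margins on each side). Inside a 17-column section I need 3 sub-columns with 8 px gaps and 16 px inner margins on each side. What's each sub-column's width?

Take off 72 px of margins, leaving 4646 px.
24c + 23·10 = 4646 → 24c = 4416 → c = 184 px.
Span of 17: 17·184 + 16·10 = 3128 + 160 = 3288 px.
Inner content = 3288 − 2·16 = 3256 px.
3256 − 2·8 = 3240; ÷3 gives d = 1080 px.

1080 px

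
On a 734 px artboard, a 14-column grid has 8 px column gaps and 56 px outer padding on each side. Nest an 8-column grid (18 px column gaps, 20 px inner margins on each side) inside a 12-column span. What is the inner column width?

45.75 px

Outer content = 734 − 2·56 = 622 px.
14 columns + 13 column gaps: 14c + 13·8 = 622.
14c = 622 − 104 = 518, so c = 37 px.
12 columns plus 11 column gaps: 444 + 88 = 532 px.
Inner content = 532 − 2·20 = 492 px.
Subtracting 7 column gaps of 18 leaves 366 for 8 columns, so d = 45.75 px.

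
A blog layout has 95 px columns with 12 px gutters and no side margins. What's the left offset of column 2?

No margin, so column 2 starts at 1·(column + gutter) = 1·107 = 107 px.

107 px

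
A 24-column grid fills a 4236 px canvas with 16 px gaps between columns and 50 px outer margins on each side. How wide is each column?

Inside the margins: 4236 − 100 = 4136 px.
24c + 23·16 = 4136 → 24c = 3768 → c = 157 px.

157 px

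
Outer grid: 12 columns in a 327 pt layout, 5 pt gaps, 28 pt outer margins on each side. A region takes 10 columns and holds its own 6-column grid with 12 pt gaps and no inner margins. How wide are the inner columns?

Take off 56 pt of margins, leaving 271 pt.
12c + 11·5 = 271 → 12c = 216 → c = 18 pt.
10 columns plus 9 gaps: 180 + 45 = 225 pt.
225 − 5·12 = 165; ÷6 gives d = 27.5 pt.

27.5 pt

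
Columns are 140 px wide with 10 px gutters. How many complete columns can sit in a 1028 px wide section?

k columns need k·140 + (k−1)·10 = k·150 − 10.
k·150 − 10 ≤ 1028 → k ≤ 1038 / 150 ≈ 6.92, so k = 6.

6 columns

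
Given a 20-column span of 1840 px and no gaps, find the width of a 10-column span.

With no gaps, each column is 1840/20 = 92 px.
10-column span = 10·92 = 920 px.

920 px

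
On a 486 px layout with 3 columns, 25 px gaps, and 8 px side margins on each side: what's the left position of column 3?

338 px

Content = 486 − 2·8 = 470 px.
3 columns + 2 gaps: 3c + 2·25 = 470.
3c = 470 − 50 = 420, so c = 140 px.
Column 3 starts at margin + 2·(column + gutter) = 8 + 2·165 = 338 px.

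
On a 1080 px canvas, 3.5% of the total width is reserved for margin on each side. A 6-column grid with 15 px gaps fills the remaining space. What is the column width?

154.9 px

1080 × (1 − 2·3.5%) = 1080 × 93% = 1004.4 px for the columns.
6c + 5·15 = 1004.4 → 6c = 929.4 → c = 154.9 px.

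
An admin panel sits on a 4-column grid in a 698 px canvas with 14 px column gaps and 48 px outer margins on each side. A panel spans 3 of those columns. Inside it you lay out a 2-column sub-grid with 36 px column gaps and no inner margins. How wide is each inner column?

Subtract both margins: 698 − 2·48 = 602 px.
4c + 3·14 = 602 → 4c = 560 → c = 140 px.
3-column span = 3·140 + 2·14 = 448 px.
2d + 1·36 = 448 → 2d = 412 → d = 206 px.

206 px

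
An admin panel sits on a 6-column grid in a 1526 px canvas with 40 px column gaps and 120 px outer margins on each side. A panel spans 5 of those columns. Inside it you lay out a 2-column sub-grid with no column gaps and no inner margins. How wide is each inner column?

532.5 px

Outer content = 1526 − 2·120 = 1286 px.
6c + 5·40 = 1286 → 6c = 1086 → c = 181 px.
Span of 5: 5·181 + 4·40 = 905 + 160 = 1065 px.
With no column gaps, each column is 1065/2 = 532.5 px.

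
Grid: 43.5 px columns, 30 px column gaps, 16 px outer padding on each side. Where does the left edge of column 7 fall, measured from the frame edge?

Each column+gutter stride is 73.5 px; 6 of them past the 16 px margin is 16 + 441 = 457 px.

457 px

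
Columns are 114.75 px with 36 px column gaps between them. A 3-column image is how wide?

416.25 px

3 columns plus 2 column gaps: 344.25 + 72 = 416.25 px.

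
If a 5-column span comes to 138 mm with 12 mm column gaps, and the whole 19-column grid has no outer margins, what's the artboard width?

5c + 4·12 = 138 → 5c = 90 → c = 18 mm.
Summing: 342 + 216 = 558 mm.

558 mm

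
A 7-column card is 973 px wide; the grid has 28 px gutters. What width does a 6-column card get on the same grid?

7 columns + 6 gutters: 7c + 6·28 = 973.
7c = 973 − 168 = 805, so c = 115 px.
Span of 6: 6·115 + 5·28 = 690 + 140 = 830 px.

830 px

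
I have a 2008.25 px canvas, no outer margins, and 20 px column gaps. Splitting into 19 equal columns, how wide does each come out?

19c + 18·20 = 2008.25 → 19c = 1648.25 → c = 86.75 px.

86.75 px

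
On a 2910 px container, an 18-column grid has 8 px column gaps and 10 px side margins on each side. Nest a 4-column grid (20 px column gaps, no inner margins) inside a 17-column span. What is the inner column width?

Take off 20 px of margins, leaving 2890 px.
18c + 17·8 = 2890 → 18c = 2754 → c = 153 px.
17 columns plus 16 column gaps: 2601 + 128 = 2729 px.
2729 − 3·20 = 2669; ÷4 gives d = 667.25 px.

667.25 px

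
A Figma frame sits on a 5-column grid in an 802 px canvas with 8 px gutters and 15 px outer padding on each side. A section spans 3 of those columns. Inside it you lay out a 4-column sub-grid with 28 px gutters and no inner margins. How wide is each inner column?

Inside the margins: 802 − 30 = 772 px.
5c + 4·8 = 772 → 5c = 740 → c = 148 px.
3 columns plus 2 gutters: 444 + 16 = 460 px.
4d + 3·28 = 460 → 4d = 376 → d = 94 px.

94 px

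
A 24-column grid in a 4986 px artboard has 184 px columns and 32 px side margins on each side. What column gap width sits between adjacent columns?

22 px

Inside the margins: 4986 − 64 = 4922 px.
24 columns take 24·184 = 4416 px; remaining 506 splits into 23 column gaps.
g = 506 / 23 = 22 px.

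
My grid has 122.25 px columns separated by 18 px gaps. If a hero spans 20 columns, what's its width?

20-column span = 20·122.25 + 19·18 = 2787 px.

2787 px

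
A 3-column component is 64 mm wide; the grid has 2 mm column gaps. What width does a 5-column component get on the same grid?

108 mm

64 − 2·2 = 60; ÷3 gives c = 20 mm.
5-column span = 5·20 + 4·2 = 108 mm.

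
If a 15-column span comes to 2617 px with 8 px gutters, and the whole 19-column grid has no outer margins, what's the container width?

15c + 14·8 = 2617 → 15c = 2505 → c = 167 px.
Container = 19·167 + 18·8 = 3173 + 144 = 3317 px.

3317 px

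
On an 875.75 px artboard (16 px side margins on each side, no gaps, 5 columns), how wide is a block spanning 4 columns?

Take off 32 px of margins, leaving 843.75 px.
843.75 / 5 = 168.75 px per column.
With no gaps, 4 columns span 4·168.75 = 675 px.

675 px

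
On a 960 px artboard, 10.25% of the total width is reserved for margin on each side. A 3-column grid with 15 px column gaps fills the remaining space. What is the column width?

244.4 px

Each margin = 10.25% of 960 = 98.4 px; content = 960 − 2·98.4 = 763.2 px.
763.2 − 2·15 = 733.2; ÷3 gives c = 244.4 px.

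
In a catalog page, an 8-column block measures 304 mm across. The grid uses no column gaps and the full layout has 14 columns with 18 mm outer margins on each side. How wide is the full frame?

568 mm

8c = 304 → c = 38 mm.
Total width: 2·18 + 14·38 = 568 mm.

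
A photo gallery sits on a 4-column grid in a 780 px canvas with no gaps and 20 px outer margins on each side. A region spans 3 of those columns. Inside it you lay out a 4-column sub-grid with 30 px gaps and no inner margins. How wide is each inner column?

Inside the margins: 780 − 40 = 740 px.
740 / 4 = 185 px per column.
With no gaps, 3 columns span 3·185 = 555 px.
4d + 3·30 = 555 → 4d = 465 → d = 116.25 px.

116.25 px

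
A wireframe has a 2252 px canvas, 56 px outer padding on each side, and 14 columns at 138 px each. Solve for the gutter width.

Content width = 2252 − 2·56 = 2140 px.
14·138 + 13g = 2140 → 13g = 208 → g = 16 px.

16 px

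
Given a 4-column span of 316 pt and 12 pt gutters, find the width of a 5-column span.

398 pt

Subtracting 3 gutters of 12 leaves 280 for 4 columns, so c = 70 pt.
5 columns plus 4 gutters: 350 + 48 = 398 pt.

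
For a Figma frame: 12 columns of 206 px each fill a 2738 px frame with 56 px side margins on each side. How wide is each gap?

Take off 112 px of margins, leaving 2626 px.
12·206 + 11g = 2626 → 11g = 154 → g = 14 px.

14 px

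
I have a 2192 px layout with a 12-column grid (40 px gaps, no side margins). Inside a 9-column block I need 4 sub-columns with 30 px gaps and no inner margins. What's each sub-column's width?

2192 − 11·40 = 1752; ÷12 gives c = 146 px.
9-column span = 9·146 + 8·40 = 1634 px.
4 columns + 3 gaps: 4d + 3·30 = 1634.
4d = 1634 − 90 = 1544, so d = 386 px.

386 px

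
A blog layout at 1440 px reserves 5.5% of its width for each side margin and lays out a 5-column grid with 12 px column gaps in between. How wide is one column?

Each margin = 5.5% of 1440 = 79.2 px; content = 1440 − 2·79.2 = 1281.6 px.
Subtracting 4 column gaps of 12 leaves 1233.6 for 5 columns, so c = 246.72 px.

246.72 px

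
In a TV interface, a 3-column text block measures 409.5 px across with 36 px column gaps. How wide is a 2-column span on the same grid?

261 px

409.5 − 2·36 = 337.5; ÷3 gives c = 112.5 px.
2 columns plus 1 column gap: 225 + 36 = 261 px.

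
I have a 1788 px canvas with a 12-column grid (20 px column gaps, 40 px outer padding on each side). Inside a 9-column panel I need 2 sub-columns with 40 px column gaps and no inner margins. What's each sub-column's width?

618 px

Take off 80 px of margins, leaving 1708 px.
1708 − 11·20 = 1488; ÷12 gives c = 124 px.
Span of 9: 9·124 + 8·20 = 1116 + 160 = 1276 px.
2 columns + 1 column gap: 2d + 1·40 = 1276.
2d = 1276 − 40 = 1236, so d = 618 px.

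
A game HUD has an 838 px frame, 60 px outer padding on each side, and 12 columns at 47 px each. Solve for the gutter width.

Content width = 838 − 2·60 = 718 px.
12 columns take 12·47 = 564 px; remaining 154 splits into 11 gutters.
g = 154 / 11 = 14 px.

14 px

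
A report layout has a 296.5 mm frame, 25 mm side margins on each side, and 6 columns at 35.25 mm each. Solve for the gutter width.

7 mm

Content width = 296.5 − 2·25 = 246.5 mm.
6·35.25 + 5g = 246.5 → 5g = 35 → g = 7 mm.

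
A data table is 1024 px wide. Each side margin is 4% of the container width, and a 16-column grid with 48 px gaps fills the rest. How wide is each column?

Margins: 4% × 1024 = 40.96 px each, so content = 1024 − 81.92 = 942.08 px.
16 columns + 15 gaps: 16c + 15·48 = 942.08.
16c = 942.08 − 720 = 222.08, so c = 13.88 px.

13.88 px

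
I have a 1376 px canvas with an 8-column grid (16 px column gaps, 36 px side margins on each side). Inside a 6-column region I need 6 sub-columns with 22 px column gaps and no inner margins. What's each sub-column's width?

Outer content = 1376 − 2·36 = 1304 px.
1304 − 7·16 = 1192; ÷8 gives c = 149 px.
6-column span = 6·149 + 5·16 = 974 px.
Subtracting 5 column gaps of 22 leaves 864 for 6 columns, so d = 144 px.

144 px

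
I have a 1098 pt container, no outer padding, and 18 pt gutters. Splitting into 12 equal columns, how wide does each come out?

75 pt

Subtracting 11 gutters of 18 leaves 900 for 12 columns, so c = 75 pt.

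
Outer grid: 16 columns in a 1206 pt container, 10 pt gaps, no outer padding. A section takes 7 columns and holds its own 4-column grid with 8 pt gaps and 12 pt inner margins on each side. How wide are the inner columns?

118.5 pt

Subtracting 15 gaps of 10 leaves 1056 for 16 columns, so c = 66 pt.
7 columns plus 6 gaps: 462 + 60 = 522 pt.
Inner content = 522 − 2·12 = 498 pt.
4 columns + 3 gaps: 4d + 3·8 = 498.
4d = 498 − 24 = 474, so d = 118.5 pt.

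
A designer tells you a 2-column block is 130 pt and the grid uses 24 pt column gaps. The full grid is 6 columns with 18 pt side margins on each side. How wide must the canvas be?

130 − 1·24 = 106; ÷2 gives c = 53 pt.
Adding margins, columns and gutters: 36 + 318 + 120 = 474 pt.

474 pt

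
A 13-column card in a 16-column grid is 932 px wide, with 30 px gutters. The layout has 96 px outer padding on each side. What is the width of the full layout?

1346 px

13c + 12·30 = 932 → 13c = 572 → c = 44 px.
Layout = 2·96 + 16·44 + 15·30 = 192 + 704 + 450 = 1346 px.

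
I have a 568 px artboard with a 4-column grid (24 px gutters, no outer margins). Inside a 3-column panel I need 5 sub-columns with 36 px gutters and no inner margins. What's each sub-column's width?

55.2 px

Subtracting 3 gutters of 24 leaves 496 for 4 columns, so c = 124 px.
3 columns plus 2 gutters: 372 + 48 = 420 px.
Subtracting 4 gutters of 36 leaves 276 for 5 columns, so d = 55.2 px.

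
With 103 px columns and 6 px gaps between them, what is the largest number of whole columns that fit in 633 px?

5 columns: 5·103 + 4·6 = 539 px ≤ 633.
6 columns: 648 px > 633. So 5.

5 columns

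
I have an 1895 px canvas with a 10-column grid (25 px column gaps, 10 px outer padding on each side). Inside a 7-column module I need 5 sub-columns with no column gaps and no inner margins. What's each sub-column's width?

261 px

Take off 20 px of margins, leaving 1875 px.
Subtracting 9 column gaps of 25 leaves 1650 for 10 columns, so c = 165 px.
Span of 7: 7·165 + 6·25 = 1155 + 150 = 1305 px.
5d = 1305 → d = 261 px.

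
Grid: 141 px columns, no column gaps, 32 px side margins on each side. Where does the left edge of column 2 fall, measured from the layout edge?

173 px

Column 2 starts at margin + 1·(column + gutter) = 32 + 1·141 = 173 px.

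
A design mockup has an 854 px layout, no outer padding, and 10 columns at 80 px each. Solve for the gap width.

10·80 + 9g = 854 → 9g = 54 → g = 6 px.

6 px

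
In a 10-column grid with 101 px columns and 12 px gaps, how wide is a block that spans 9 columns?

1005 px

9 columns plus 8 gaps: 909 + 96 = 1005 px.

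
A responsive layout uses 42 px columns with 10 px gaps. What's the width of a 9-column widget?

Span of 9: 9·42 + 8·10 = 378 + 80 = 458 px.

458 px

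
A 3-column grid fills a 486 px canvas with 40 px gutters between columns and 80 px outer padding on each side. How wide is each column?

Inside the margins: 486 − 160 = 326 px.
Subtracting 2 gutters of 40 leaves 246 for 3 columns, so c = 82 px.

82 px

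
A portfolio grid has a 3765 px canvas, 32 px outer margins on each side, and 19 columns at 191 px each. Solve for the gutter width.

Take off 64 px of margins, leaving 3701 px.
19 columns take 19·191 = 3629 px; remaining 72 splits into 18 gutters.
g = 72 / 18 = 4 px.

4 px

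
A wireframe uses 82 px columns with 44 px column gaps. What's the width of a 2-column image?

2-column span = 2·82 + 1·44 = 208 px.

208 px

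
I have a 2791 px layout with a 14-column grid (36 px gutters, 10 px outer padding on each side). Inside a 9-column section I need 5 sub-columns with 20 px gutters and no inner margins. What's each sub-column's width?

337.7 px

Take off 20 px of margins, leaving 2771 px.
2771 − 13·36 = 2303; ÷14 gives c = 164.5 px.
Span of 9: 9·164.5 + 8·36 = 1480.5 + 288 = 1768.5 px.
5d + 4·20 = 1768.5 → 5d = 1688.5 → d = 337.7 px.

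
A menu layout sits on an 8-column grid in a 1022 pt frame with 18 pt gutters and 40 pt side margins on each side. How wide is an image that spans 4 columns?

462 pt

Take off 80 pt of margins, leaving 942 pt.
8 columns + 7 gutters: 8c + 7·18 = 942.
8c = 942 − 126 = 816, so c = 102 pt.
4 columns plus 3 gutters: 408 + 54 = 462 pt.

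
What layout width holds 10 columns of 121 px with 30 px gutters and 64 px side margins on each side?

Total width: 2·64 + 10·121 + 9·30 = 1608 px.

1608 px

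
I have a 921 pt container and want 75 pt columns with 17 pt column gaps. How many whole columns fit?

10 columns

10 columns: 10·75 + 9·17 = 903 pt ≤ 921.
11 columns: 995 pt > 921. So 10.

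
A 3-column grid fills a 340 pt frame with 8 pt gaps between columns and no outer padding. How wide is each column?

108 pt

Subtracting 2 gaps of 8 leaves 324 for 3 columns, so c = 108 pt.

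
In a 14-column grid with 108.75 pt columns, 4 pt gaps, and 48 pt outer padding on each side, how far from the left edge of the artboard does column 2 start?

160.75 pt

Each column+gutter stride is 112.75 pt; 1 of them past the 48 pt margin is 48 + 112.75 = 160.75 pt.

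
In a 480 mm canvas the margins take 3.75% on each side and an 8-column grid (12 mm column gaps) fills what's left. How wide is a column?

45 mm

Margins: 3.75% × 480 = 18 mm each, so content = 480 − 36 = 444 mm.
8c + 7·12 = 444 → 8c = 360 → c = 45 mm.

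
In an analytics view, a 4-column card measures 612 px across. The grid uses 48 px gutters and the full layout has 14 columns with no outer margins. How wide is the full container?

4 columns + 3 gutters: 4c + 3·48 = 612.
4c = 612 − 144 = 468, so c = 117 px.
Total width: 14·117 + 13·48 = 2262 px.

2262 px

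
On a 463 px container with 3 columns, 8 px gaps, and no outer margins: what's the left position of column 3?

3c + 2·8 = 463 → 3c = 447 → c = 149 px.
Each column+gutter stride is 157 px; with no margin, 2 of them is 314 px.

314 px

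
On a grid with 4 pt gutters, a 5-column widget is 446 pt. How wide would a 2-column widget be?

176 pt

446 − 4·4 = 430; ÷5 gives c = 86 pt.
Span of 2: 2·86 + 1·4 = 172 + 4 = 176 pt.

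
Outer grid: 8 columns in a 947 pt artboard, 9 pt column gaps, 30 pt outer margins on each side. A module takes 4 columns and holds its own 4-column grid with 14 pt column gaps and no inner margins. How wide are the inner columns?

99.25 pt

Subtract both margins: 947 − 2·30 = 887 pt.
887 − 7·9 = 824; ÷8 gives c = 103 pt.
4 columns plus 3 column gaps: 412 + 27 = 439 pt.
4 columns + 3 column gaps: 4d + 3·14 = 439.
4d = 439 − 42 = 397, so d = 99.25 pt.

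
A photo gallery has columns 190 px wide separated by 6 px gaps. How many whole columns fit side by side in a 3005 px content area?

Each extra column adds 190 + 6 = 196 px.
(3005 + 6) / 196 = 15.36, so 15 columns fit.

15 columns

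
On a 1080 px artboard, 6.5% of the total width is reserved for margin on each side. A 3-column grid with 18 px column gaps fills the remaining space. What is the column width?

301.2 px

1080 × (1 − 2·6.5%) = 1080 × 87% = 939.6 px for the columns.
Subtracting 2 column gaps of 18 leaves 903.6 for 3 columns, so c = 301.2 px.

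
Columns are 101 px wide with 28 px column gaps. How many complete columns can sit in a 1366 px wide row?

Each extra column adds 101 + 28 = 129 px.
(1366 + 28) / 129 = 10.81, so 10 columns fit.

10 columns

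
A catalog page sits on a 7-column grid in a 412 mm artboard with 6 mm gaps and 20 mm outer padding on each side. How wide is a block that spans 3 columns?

156 mm

Inside the margins: 412 − 40 = 372 mm.
7c + 6·6 = 372 → 7c = 336 → c = 48 mm.
3-column span = 3·48 + 2·6 = 156 mm.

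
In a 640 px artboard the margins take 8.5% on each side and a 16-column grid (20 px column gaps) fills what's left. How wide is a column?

14.45 px

Each margin = 8.5% of 640 = 54.4 px; content = 640 − 2·54.4 = 531.2 px.
Subtracting 15 column gaps of 20 leaves 231.2 for 16 columns, so c = 14.45 px.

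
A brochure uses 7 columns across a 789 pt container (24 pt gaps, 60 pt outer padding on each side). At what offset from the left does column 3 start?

258 pt

Take off 120 pt of margins, leaving 669 pt.
Subtracting 6 gaps of 24 leaves 525 for 7 columns, so c = 75 pt.
Before column 3: the margin + 2 columns + 2 gaps.
Offset = 60 + 2·(75 + 24) = 60 + 198 = 258 pt.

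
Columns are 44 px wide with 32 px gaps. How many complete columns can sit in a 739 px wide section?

10 columns

k columns need k·44 + (k−1)·32 = k·76 − 32.
k·76 − 32 ≤ 739 → k ≤ 771 / 76 ≈ 10.14, so k = 10.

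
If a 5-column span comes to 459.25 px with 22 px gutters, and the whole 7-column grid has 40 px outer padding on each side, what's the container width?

731.75 px

459.25 − 4·22 = 371.25; ÷5 gives c = 74.25 px.
Total width: 2·40 + 7·74.25 + 6·22 = 731.75 px.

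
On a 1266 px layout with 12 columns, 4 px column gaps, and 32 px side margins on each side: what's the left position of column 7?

Content = 1266 − 2·32 = 1202 px.
12 columns + 11 column gaps: 12c + 11·4 = 1202.
12c = 1202 − 44 = 1158, so c = 96.5 px.
Before column 7: the margin + 6 columns + 6 column gaps.
Offset = 32 + 6·(96.5 + 4) = 32 + 603 = 635 px.

635 px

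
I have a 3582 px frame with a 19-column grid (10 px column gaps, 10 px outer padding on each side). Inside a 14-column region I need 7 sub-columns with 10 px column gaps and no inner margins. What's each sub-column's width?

Outer content = 3582 − 2·10 = 3562 px.
Subtracting 18 column gaps of 10 leaves 3382 for 19 columns, so c = 178 px.
14 columns plus 13 column gaps: 2492 + 130 = 2622 px.
2622 − 6·10 = 2562; ÷7 gives d = 366 px.

366 px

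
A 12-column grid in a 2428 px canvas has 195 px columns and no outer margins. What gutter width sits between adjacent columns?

8 px

12·195 + 11g = 2428 → 11g = 88 → g = 8 px.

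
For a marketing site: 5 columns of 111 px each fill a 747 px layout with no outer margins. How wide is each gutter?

48 px

5·111 + 4g = 747 → 4g = 192 → g = 48 px.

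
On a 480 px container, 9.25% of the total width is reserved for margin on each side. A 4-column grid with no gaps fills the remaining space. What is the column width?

97.8 px

480 × (1 − 2·9.25%) = 480 × 81.5% = 391.2 px for the columns.
4c = 391.2 → c = 97.8 px.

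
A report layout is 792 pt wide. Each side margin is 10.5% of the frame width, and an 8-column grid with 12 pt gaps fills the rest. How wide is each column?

792 × (1 − 2·10.5%) = 792 × 79% = 625.68 pt for the columns.
8 columns + 7 gaps: 8c + 7·12 = 625.68.
8c = 625.68 − 84 = 541.68, so c = 67.71 pt.

67.71 pt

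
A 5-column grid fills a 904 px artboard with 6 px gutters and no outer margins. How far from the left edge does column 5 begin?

728 px

904 − 4·6 = 880; ÷5 gives c = 176 px.
No margin, so column 5 starts at 4·(column + gutter) = 4·182 = 728 px.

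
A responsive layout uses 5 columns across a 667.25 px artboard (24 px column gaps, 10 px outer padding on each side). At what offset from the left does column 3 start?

Subtract both margins: 667.25 − 2·10 = 647.25 px.
647.25 − 4·24 = 551.25; ÷5 gives c = 110.25 px.
Before column 3: the margin + 2 columns + 2 column gaps.
Offset = 10 + 2·(110.25 + 24) = 10 + 268.5 = 278.5 px.

278.5 px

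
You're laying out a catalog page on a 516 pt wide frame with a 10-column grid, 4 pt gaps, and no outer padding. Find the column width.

48 pt

10c + 9·4 = 516 → 10c = 480 → c = 48 pt.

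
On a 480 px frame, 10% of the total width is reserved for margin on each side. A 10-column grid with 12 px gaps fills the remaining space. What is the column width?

27.6 px

480 × (1 − 2·10%) = 480 × 80% = 384 px for the columns.
10 columns + 9 gaps: 10c + 9·12 = 384.
10c = 384 − 108 = 276, so c = 27.6 px.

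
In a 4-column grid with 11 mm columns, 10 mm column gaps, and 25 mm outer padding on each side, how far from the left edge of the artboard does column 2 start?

Each column+gutter stride is 21 mm; 1 of them past the 25 mm margin is 25 + 21 = 46 mm.

46 mm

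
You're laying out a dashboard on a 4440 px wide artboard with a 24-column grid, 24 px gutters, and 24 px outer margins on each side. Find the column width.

Subtract both margins: 4440 − 2·24 = 4392 px.
4392 − 23·24 = 3840; ÷24 gives c = 160 px.

160 px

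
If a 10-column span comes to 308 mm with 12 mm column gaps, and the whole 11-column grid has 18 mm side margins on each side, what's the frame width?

10c + 9·12 = 308 → 10c = 200 → c = 20 mm.
Frame = 2·18 + 11·20 + 10·12 = 36 + 220 + 120 = 376 mm.

376 mm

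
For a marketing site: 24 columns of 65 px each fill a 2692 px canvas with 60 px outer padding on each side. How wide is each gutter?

44 px

Inside the margins: 2692 − 120 = 2572 px.
Columns use 1560 px, leaving 1012 px across 23 gutters = 44 px each.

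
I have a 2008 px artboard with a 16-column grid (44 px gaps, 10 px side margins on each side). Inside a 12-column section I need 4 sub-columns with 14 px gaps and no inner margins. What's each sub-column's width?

359.5 px

Take off 20 px of margins, leaving 1988 px.
16c + 15·44 = 1988 → 16c = 1328 → c = 83 px.
Span of 12: 12·83 + 11·44 = 996 + 484 = 1480 px.
1480 − 3·14 = 1438; ÷4 gives d = 359.5 px.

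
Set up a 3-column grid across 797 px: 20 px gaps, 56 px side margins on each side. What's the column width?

Inside the margins: 797 − 112 = 685 px.
Subtracting 2 gaps of 20 leaves 645 for 3 columns, so c = 215 px.

215 px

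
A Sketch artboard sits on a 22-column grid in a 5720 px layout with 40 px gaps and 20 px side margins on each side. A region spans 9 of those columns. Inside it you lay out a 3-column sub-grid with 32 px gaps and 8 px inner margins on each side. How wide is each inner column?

740 px

Inside the margins: 5720 − 40 = 5680 px.
22 columns + 21 gaps: 22c + 21·40 = 5680.
22c = 5680 − 840 = 4840, so c = 220 px.
Span of 9: 9·220 + 8·40 = 1980 + 320 = 2300 px.
Inner content = 2300 − 2·8 = 2284 px.
3d + 2·32 = 2284 → 3d = 2220 → d = 740 px.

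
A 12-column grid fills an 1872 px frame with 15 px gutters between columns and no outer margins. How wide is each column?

142.25 px

Subtracting 11 gutters of 15 leaves 1707 for 12 columns, so c = 142.25 px.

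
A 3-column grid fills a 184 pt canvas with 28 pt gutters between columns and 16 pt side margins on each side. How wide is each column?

32 pt

Take off 32 pt of margins, leaving 152 pt.
152 − 2·28 = 96; ÷3 gives c = 32 pt.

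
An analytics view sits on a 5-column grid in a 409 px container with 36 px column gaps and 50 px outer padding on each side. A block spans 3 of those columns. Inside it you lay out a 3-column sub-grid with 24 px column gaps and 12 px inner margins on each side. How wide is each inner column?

33 px

Take off 100 px of margins, leaving 309 px.
5 columns + 4 column gaps: 5c + 4·36 = 309.
5c = 309 − 144 = 165, so c = 33 px.
3 columns plus 2 column gaps: 99 + 72 = 171 px.
Inner content = 171 − 2·12 = 147 px.
3 columns + 2 column gaps: 3d + 2·24 = 147.
3d = 147 − 48 = 99, so d = 33 px.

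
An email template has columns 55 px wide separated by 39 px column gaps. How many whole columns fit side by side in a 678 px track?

Each extra column adds 55 + 39 = 94 px.
(678 + 39) / 94 = 7.63, so 7 columns fit.

7 columns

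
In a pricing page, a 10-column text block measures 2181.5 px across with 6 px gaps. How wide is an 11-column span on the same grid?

2400.25 px

10 columns + 9 gaps: 10c + 9·6 = 2181.5.
10c = 2181.5 − 54 = 2127.5, so c = 212.75 px.
11 columns plus 10 gaps: 2340.25 + 60 = 2400.25 px.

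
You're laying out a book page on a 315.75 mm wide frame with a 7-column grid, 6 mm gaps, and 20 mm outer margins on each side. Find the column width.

Take off 40 mm of margins, leaving 275.75 mm.
7 columns + 6 gaps: 7c + 6·6 = 275.75.
7c = 275.75 − 36 = 239.75, so c = 34.25 mm.

34.25 mm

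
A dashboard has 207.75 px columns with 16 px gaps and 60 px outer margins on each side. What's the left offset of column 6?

1178.75 px

Before column 6: the margin + 5 columns + 5 gaps.
Offset = 60 + 5·(207.75 + 16) = 60 + 1118.75 = 1178.75 px.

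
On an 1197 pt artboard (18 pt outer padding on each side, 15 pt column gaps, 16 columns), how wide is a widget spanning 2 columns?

132 pt

Content width = 1197 − 2·18 = 1161 pt.
1161 − 15·15 = 936; ÷16 gives c = 58.5 pt.
Span of 2: 2·58.5 + 1·15 = 117 + 15 = 132 pt.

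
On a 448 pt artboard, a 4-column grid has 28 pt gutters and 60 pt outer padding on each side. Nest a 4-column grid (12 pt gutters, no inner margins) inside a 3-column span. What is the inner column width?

Outer content = 448 − 2·60 = 328 pt.
4 columns + 3 gutters: 4c + 3·28 = 328.
4c = 328 − 84 = 244, so c = 61 pt.
3 columns plus 2 gutters: 183 + 56 = 239 pt.
Subtracting 3 gutters of 12 leaves 203 for 4 columns, so d = 50.75 pt.

50.75 pt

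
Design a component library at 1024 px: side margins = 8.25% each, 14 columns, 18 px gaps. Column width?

44.36 px

Margins: 8.25% × 1024 = 84.48 px each, so content = 1024 − 168.96 = 855.04 px.
14c + 13·18 = 855.04 → 14c = 621.04 → c = 44.36 px.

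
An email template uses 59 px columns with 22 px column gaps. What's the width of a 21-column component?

21-column span = 21·59 + 20·22 = 1679 px.

1679 px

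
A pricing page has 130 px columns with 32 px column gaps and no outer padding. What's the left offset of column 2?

No margin, so column 2 starts at 1·(column + gutter) = 1·162 = 162 px.

162 px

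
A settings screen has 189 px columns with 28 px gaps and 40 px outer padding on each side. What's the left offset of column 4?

Before column 4: the margin + 3 columns + 3 gaps.
Offset = 40 + 3·(189 + 28) = 40 + 651 = 691 px.

691 px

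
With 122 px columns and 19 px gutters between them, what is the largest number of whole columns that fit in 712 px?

5 columns: 5·122 + 4·19 = 686 px ≤ 712.
6 columns: 827 px > 712. So 5.

5 columns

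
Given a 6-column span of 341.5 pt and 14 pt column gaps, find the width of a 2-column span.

6 columns + 5 column gaps: 6c + 5·14 = 341.5.
6c = 341.5 − 70 = 271.5, so c = 45.25 pt.
2-column span = 2·45.25 + 1·14 = 104.5 pt.

104.5 pt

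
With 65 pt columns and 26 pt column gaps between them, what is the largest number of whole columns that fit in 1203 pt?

13 columns

Each extra column adds 65 + 26 = 91 pt.
(1203 + 26) / 91 = 13.51, so 13 columns fit.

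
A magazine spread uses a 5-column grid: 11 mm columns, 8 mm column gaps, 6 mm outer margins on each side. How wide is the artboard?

Artboard = 2·6 + 5·11 + 4·8 = 12 + 55 + 32 = 99 mm.

99 mm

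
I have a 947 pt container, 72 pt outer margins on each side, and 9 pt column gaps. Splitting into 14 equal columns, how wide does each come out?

49 pt

Content width = 947 − 2·72 = 803 pt.
14 columns + 13 column gaps: 14c + 13·9 = 803.
14c = 803 − 117 = 686, so c = 49 pt.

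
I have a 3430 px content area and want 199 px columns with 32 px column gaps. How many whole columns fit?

14 columns

Each extra column adds 199 + 32 = 231 px.
(3430 + 32) / 231 = 14.99, so 14 columns fit.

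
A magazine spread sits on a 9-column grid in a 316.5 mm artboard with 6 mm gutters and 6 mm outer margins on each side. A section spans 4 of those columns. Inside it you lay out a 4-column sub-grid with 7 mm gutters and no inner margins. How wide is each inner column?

Inside the margins: 316.5 − 12 = 304.5 mm.
9 columns + 8 gutters: 9c + 8·6 = 304.5.
9c = 304.5 − 48 = 256.5, so c = 28.5 mm.
4-column span = 4·28.5 + 3·6 = 132 mm.
4d + 3·7 = 132 → 4d = 111 → d = 27.75 mm.

27.75 mm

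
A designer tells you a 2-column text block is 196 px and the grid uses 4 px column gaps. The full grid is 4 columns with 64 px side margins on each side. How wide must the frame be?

Subtracting 1 column gap of 4 leaves 192 for 2 columns, so c = 96 px.
Adding margins, columns and gutters: 128 + 384 + 12 = 524 px.

524 px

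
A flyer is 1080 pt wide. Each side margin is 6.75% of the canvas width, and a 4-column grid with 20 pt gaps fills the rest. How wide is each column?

Margins: 6.75% × 1080 = 72.9 pt each, so content = 1080 − 145.8 = 934.2 pt.
4c + 3·20 = 934.2 → 4c = 874.2 → c = 218.55 pt.

218.55 pt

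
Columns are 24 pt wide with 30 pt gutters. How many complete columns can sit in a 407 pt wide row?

8 columns

8 columns: 8·24 + 7·30 = 402 pt ≤ 407.
9 columns: 456 pt > 407. So 8.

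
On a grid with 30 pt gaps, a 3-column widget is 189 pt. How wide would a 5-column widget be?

335 pt

3c + 2·30 = 189 → 3c = 129 → c = 43 pt.
5-column span = 5·43 + 4·30 = 335 pt.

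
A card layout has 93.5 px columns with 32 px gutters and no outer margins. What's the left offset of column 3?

Each column+gutter stride is 125.5 px; with no margin, 2 of them is 251 px.

251 px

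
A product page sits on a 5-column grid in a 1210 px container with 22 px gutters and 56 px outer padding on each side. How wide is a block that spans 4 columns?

874 px

Inside the margins: 1210 − 112 = 1098 px.
5c + 4·22 = 1098 → 5c = 1010 → c = 202 px.
4 columns plus 3 gutters: 808 + 66 = 874 px.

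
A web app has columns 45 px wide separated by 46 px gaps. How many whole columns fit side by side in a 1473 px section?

Each extra column adds 45 + 46 = 91 px.
(1473 + 46) / 91 = 16.69, so 16 columns fit.

16 columns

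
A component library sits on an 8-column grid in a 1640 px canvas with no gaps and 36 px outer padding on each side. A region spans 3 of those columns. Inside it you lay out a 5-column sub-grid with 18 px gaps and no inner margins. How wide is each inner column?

103.2 px

Subtract both margins: 1640 − 2·36 = 1568 px.
8c = 1568 → c = 196 px.
With no gaps, 3 columns span 3·196 = 588 px.
5d + 4·18 = 588 → 5d = 516 → d = 103.2 px.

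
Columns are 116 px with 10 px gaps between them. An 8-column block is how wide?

998 px

8 columns plus 7 gaps: 928 + 70 = 998 px.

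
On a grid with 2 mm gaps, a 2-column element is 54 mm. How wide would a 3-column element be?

Subtracting 1 gap of 2 leaves 52 for 2 columns, so c = 26 mm.
3-column span = 3·26 + 2·2 = 82 mm.

82 mm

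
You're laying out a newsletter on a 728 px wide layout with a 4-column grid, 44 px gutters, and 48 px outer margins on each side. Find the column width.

Take off 96 px of margins, leaving 632 px.
4c + 3·44 = 632 → 4c = 500 → c = 125 px.

125 px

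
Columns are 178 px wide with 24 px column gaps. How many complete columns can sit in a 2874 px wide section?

k columns need k·178 + (k−1)·24 = k·202 − 24.
k·202 − 24 ≤ 2874 → k ≤ 2898 / 202 ≈ 14.35, so k = 14.

14 columns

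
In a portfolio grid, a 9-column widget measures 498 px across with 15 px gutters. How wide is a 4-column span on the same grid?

Subtracting 8 gutters of 15 leaves 378 for 9 columns, so c = 42 px.
Span of 4: 4·42 + 3·15 = 168 + 45 = 213 px.

213 px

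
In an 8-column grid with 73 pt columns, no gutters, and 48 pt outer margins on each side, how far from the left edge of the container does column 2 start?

121 pt

Column 2 starts at margin + 1·(column + gutter) = 48 + 1·73 = 121 pt.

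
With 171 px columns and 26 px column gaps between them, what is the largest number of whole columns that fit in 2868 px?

14 columns

k columns need k·171 + (k−1)·26 = k·197 − 26.
k·197 − 26 ≤ 2868 → k ≤ 2894 / 197 ≈ 14.69, so k = 14.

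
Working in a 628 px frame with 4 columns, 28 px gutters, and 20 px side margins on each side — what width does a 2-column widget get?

Take off 40 px of margins, leaving 588 px.
588 − 3·28 = 504; ÷4 gives c = 126 px.
Span of 2: 2·126 + 1·28 = 252 + 28 = 280 px.

280 px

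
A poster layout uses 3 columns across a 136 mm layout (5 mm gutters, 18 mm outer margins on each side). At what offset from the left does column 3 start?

88 mm

Subtract both margins: 136 − 2·18 = 100 mm.
3c + 2·5 = 100 → 3c = 90 → c = 30 mm.
Each column+gutter stride is 35 mm; 2 of them past the 18 mm margin is 18 + 70 = 88 mm.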